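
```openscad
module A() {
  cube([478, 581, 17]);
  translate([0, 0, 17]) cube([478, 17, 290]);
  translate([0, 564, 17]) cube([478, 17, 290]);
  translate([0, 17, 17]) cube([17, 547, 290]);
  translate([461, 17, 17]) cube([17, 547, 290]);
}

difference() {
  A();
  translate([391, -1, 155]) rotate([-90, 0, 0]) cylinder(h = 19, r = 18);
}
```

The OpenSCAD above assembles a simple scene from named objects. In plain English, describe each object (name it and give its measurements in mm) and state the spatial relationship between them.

A is an open storage box with external size 478×581×307 mm and wall thickness 17 mm (the base is also 17 mm thick). The base covers the whole footprint; the four walls stand on the base, with the y-facing walls full-width and the x-facing walls fitting between their inner faces.

The open box has a circular hole of radius 18 mm through its front wall, centred at (x = 391, z = 155).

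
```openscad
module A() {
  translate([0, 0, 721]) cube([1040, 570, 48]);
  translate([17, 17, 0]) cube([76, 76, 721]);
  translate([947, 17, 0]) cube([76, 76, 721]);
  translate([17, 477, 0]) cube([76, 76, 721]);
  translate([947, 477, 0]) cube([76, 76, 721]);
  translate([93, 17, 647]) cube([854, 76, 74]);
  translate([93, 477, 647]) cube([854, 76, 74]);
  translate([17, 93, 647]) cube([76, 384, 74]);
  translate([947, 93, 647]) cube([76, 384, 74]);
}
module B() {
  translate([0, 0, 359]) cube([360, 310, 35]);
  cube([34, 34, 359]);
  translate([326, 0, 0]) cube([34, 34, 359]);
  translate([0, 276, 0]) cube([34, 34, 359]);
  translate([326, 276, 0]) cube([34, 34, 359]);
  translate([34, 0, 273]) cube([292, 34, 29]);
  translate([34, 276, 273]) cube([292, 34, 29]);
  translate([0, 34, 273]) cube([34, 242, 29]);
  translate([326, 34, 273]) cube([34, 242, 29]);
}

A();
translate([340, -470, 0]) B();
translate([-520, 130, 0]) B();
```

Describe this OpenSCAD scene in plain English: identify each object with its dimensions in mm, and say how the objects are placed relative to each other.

A is a table: top 1040 mm (x) × 570 mm (y), 48 mm thick, upper face at z = 769 mm, on four 76×76 mm square legs, each inset 17 mm from the nearest pair of top edges, running from z = 0 to the bottom of the top. Four apron rails, 76 mm thick and 74 mm tall, run between adjacent legs with their top edges flush with the underside of the top and their outer faces flush with the legs' outer faces.

B is a four-legged stool. The seat is a 360×310×35 mm slab whose top surface is at z = 394 mm; four square legs, each 34×34 mm in cross-section, run from the floor (z = 0) to the underside of the seat, each flush with a corner of the seat. Four stretchers, 34 mm wide and 29 mm tall, connect adjacent legs with their undersides at z = 273 mm, each running between the inner faces of the legs it joins and aligned with the legs' outer faces on the other axis.

Two stools sit around the table at the −y, −x sides.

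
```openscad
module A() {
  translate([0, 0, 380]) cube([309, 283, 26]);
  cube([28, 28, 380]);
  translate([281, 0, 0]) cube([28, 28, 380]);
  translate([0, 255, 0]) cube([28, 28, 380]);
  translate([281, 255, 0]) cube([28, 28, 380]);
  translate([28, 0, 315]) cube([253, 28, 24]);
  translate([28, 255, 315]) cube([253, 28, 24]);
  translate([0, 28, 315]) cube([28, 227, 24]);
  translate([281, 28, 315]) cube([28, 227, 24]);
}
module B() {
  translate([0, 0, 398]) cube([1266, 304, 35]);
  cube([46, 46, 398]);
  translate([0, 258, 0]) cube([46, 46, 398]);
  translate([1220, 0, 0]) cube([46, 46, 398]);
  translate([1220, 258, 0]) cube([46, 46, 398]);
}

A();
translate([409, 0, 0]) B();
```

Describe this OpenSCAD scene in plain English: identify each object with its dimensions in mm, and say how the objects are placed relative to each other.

A is a four-legged stool. The seat is a 309×283×26 mm slab whose top surface is at z = 406 mm; four square legs, each 28×28 mm in cross-section, run from the floor (z = 0) to the underside of the seat, each flush with a corner of the seat. Four stretchers, 28 mm wide and 24 mm tall, connect adjacent legs with their undersides at z = 315 mm, each running between the inner faces of the legs it joins and aligned with the legs' outer faces on the other axis.

B is a bench: a 1266×304 mm seat slab, 35 mm thick, top at z = 433 mm, on four 46×46 mm square legs flush with the seat corners and standing on z = 0.

The bench is on the floor beside the stool on its +x side.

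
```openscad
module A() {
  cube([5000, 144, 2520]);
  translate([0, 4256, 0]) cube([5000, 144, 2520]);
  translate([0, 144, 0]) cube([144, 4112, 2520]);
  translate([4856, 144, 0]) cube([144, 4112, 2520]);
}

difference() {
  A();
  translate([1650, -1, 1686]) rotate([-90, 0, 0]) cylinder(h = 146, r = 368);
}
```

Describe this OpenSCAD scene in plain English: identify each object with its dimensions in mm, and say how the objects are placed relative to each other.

A is a box-shaped house frame (walls only): outside footprint 5000×4400 mm, wall height 2520 mm, wall thickness 144 mm. The two y-facing walls run the full x-width; the two x-facing walls fit between the inner faces of the y-facing walls.

The house frame has a circular hole of radius 368 mm through its front wall, centred at (x = 1650, z = 1686).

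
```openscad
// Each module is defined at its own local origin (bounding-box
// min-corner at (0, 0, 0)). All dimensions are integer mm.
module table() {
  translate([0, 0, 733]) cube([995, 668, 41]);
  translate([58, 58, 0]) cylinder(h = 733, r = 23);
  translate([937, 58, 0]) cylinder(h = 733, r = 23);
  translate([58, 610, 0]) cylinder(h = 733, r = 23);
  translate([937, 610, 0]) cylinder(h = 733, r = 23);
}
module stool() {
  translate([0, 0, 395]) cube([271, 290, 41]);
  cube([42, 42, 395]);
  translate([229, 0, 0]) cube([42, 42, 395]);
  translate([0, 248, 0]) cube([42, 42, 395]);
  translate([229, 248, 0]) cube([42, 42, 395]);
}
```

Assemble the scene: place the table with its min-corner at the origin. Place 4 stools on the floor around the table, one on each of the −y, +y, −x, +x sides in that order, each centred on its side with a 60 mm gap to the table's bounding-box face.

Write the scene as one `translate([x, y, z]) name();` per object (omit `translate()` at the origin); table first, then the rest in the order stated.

table();
translate([362, -350, 0]) stool();
translate([362, 728, 0]) stool();
translate([-331, 189, 0]) stool();
translate([1055, 189, 0]) stool();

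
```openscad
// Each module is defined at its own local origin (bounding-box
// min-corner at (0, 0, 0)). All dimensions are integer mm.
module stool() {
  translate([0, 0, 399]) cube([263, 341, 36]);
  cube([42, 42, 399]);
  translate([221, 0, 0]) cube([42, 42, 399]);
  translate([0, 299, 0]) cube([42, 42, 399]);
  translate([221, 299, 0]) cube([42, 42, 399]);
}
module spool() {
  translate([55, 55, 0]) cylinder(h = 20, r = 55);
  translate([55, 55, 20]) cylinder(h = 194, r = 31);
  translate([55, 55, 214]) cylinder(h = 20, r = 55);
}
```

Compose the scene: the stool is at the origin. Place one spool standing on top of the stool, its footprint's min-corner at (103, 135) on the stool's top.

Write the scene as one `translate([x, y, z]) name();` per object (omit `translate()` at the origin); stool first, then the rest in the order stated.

stool();
translate([103, 135, 435]) spool();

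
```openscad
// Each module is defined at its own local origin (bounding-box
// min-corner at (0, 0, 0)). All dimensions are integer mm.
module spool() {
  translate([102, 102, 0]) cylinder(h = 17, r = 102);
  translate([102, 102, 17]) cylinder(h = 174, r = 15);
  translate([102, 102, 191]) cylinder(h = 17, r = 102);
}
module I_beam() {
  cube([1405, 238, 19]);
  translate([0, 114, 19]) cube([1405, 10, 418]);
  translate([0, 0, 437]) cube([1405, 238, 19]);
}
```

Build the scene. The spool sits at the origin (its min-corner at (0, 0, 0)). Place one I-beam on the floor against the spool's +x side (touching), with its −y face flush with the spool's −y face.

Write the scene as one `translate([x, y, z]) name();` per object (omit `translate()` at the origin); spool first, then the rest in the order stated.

spool();
translate([204, 0, 0]) I_beam();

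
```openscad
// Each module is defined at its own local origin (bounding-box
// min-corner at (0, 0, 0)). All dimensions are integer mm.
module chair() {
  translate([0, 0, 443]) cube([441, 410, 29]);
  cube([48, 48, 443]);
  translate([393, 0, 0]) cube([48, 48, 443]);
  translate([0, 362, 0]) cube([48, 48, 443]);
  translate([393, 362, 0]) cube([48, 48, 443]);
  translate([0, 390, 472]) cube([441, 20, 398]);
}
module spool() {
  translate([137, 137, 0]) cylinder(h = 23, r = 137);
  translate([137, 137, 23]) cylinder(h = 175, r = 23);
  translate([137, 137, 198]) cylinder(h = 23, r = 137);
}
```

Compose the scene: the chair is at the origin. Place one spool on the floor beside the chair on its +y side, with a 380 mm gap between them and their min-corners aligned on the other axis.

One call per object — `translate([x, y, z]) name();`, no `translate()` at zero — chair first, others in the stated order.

chair();
translate([0, 790, 0]) spool();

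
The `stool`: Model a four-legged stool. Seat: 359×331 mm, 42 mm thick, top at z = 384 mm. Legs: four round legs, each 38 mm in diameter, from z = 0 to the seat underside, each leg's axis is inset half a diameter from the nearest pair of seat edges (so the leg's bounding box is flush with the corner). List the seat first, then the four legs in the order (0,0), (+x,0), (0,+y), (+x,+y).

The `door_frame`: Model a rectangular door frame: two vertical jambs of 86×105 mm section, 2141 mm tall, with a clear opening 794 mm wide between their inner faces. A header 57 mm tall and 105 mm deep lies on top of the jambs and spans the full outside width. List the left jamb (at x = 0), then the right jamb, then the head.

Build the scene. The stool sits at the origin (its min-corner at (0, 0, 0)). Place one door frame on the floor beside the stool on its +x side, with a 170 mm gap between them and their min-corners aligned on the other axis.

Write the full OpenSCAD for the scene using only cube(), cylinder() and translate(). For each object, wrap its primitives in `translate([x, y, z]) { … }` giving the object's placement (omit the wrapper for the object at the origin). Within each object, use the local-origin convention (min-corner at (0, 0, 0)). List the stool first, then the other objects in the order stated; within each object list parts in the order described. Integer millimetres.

translate([0, 0, 342]) cube([359, 331, 42]);
translate([19, 19, 0]) cylinder(h = 342, r = 19);
translate([340, 19, 0]) cylinder(h = 342, r = 19);
translate([19, 312, 0]) cylinder(h = 342, r = 19);
translate([340, 312, 0]) cylinder(h = 342, r = 19);
translate([529, 0, 0]) {
  cube([86, 105, 2141]);
  translate([880, 0, 0]) cube([86, 105, 2141]);
  translate([0, 0, 2141]) cube([966, 105, 57]);
}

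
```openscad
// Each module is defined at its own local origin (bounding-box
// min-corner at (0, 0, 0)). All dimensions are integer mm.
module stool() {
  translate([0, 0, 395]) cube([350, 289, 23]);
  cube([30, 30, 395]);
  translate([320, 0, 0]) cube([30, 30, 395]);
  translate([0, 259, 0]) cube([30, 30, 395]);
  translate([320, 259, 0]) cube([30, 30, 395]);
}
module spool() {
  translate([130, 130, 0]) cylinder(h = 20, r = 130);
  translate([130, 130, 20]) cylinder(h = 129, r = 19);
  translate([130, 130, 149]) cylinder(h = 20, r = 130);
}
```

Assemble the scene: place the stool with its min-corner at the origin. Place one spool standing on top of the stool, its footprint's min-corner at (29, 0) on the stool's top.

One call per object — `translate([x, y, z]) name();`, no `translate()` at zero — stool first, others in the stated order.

stool();
translate([29, 0, 418]) spool();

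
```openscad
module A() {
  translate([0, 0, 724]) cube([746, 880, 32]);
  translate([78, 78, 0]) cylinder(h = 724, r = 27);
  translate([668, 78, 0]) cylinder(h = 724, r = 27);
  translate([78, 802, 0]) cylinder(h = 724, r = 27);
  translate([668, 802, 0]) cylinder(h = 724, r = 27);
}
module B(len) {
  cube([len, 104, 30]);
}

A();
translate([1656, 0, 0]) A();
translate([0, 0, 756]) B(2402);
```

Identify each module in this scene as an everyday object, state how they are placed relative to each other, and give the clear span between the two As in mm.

A is a table. B is a beam. A beam spans the tops of two tables. The clear span between the two tables is 910 mm.

Second table starts at x = 1656; first ends at x = 746; clear span = 1656 − 746 = 910 mm.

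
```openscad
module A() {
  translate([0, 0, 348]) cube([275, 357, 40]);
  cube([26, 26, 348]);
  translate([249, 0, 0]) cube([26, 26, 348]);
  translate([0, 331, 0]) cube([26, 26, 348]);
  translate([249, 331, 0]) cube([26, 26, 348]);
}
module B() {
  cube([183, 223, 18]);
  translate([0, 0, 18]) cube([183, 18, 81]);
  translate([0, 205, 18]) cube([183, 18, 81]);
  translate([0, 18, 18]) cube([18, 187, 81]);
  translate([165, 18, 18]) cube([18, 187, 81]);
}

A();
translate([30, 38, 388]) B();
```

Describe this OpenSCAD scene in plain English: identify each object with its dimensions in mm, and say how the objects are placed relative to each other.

A is a simple wooden stool: a rectangular seat 275 mm (x) by 357 mm (y), 40 mm thick, top face at z = 388 mm, on four square legs, each 26×26 mm in cross-section. The legs rest on z = 0, each flush with a corner of the seat.

B is an open-topped rectangular box: outside dimensions 183×223×99 mm, with a uniform wall and base thickness of 18 mm. The base is a full 183×223 slab on the floor; four walls sit on top of the base. The front and back walls (the −y and +y sides) span the full width; the two side walls fit between them.

The open box is on top of the stool.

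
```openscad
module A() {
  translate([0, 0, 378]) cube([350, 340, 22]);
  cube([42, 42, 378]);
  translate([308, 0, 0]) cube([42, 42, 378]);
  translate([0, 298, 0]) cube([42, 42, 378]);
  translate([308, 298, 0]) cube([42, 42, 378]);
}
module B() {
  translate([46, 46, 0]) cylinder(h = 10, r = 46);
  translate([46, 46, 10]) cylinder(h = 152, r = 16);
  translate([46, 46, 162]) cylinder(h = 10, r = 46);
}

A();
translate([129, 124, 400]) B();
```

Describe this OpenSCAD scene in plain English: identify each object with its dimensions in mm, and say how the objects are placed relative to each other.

A is a four-legged stool. The seat is 350×340 mm, 22 mm thick, top at z = 400 mm. It stands on four square legs, each 42×42 mm in cross-section, from z = 0 to the seat underside, each flush with a corner of the seat.

B is a spool: two coaxial disc flanges of radius 46 mm and thickness 10 mm, joined by a core cylinder of radius 16 mm and height 152 mm. The lower flange rests on z = 0 and the three cylinders share a vertical axis.

The spool is on top of the stool, centred.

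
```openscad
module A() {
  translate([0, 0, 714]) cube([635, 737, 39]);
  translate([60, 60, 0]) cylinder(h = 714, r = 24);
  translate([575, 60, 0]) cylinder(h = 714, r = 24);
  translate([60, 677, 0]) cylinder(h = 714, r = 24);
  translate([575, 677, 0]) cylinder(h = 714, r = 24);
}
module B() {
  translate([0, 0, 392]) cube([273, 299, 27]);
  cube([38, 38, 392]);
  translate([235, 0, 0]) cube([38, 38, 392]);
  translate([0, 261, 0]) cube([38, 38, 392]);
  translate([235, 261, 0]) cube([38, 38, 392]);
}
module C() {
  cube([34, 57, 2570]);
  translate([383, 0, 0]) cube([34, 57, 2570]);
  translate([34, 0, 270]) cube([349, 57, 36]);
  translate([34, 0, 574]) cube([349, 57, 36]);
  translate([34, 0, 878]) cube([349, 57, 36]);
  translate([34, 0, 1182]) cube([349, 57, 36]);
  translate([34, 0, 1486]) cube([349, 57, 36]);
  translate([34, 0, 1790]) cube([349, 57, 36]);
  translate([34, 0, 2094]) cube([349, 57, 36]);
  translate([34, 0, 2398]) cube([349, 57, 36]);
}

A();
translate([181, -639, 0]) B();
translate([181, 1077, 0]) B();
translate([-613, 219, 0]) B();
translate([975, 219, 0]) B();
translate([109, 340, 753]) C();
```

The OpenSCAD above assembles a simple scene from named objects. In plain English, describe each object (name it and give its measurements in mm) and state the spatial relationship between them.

A is a table: top 635 mm (x) × 737 mm (y), 39 mm thick, upper face at z = 753 mm, on four round legs of 48 mm diameter, each leg's bounding box inset 36 mm from the nearest pair of top edges, running from z = 0 to the bottom of the top.

B is a four-legged stool. The seat is a 273×299×27 mm slab whose top surface is at z = 419 mm; four square legs, each 38×38 mm in cross-section, run from the floor (z = 0) to the underside of the seat, each flush with a corner of the seat.

C is a straight ladder. Two 34×57 mm vertical rails, 2570 mm tall, stand 417 mm apart (outside-to-outside) with their front faces coplanar on the −y side. 8 rungs, each 57 mm deep and 36 mm tall, span between the inner faces of the rails, front faces flush with the rails. The lowest rung's underside is at z = 270 mm and rungs are spaced 304 mm apart (underside to underside).

Four stools sit around the table at the −y, +y, −x, +x sides. The ladder is on top of the table, centred.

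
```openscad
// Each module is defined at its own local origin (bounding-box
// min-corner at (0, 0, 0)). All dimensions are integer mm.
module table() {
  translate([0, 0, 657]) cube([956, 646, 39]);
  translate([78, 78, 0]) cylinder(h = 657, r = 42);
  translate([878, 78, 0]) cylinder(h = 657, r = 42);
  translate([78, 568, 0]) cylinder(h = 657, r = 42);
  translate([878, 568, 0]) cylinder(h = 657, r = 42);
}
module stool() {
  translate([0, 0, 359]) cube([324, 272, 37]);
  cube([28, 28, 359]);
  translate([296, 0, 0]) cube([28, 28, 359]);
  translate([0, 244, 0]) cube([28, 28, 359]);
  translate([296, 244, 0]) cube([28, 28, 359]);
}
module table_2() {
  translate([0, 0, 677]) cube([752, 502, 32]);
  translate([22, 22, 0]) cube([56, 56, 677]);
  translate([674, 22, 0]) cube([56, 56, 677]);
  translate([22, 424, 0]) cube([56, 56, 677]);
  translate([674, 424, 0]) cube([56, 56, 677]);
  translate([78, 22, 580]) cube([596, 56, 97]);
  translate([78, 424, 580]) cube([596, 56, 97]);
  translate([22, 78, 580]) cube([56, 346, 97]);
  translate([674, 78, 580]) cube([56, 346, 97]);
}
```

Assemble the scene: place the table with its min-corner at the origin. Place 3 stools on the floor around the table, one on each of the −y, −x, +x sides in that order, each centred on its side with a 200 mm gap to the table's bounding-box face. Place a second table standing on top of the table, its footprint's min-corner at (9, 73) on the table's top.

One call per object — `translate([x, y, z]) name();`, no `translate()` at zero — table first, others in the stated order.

table();
translate([316, -472, 0]) stool();
translate([-524, 187, 0]) stool();
translate([1156, 187, 0]) stool();
translate([9, 73, 696]) table_2();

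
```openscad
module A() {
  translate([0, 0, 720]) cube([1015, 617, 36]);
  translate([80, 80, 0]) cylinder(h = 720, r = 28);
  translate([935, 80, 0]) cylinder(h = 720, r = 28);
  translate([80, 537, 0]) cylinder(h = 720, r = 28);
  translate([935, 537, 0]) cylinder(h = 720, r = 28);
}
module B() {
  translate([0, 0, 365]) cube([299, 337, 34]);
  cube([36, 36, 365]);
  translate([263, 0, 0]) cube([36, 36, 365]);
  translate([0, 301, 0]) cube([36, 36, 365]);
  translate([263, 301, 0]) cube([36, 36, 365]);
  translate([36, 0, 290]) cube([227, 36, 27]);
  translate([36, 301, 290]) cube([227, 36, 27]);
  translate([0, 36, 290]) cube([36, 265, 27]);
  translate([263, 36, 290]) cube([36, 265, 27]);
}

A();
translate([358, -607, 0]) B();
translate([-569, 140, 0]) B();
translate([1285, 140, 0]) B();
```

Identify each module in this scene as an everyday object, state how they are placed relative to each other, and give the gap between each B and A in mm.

Each stool's nearest face is 270 mm from the table's bounding box.

A is a table. B is a stool. Three stools sit around the table at the −y, −x, +x sides. The gap between each stool and the table is 270 mm.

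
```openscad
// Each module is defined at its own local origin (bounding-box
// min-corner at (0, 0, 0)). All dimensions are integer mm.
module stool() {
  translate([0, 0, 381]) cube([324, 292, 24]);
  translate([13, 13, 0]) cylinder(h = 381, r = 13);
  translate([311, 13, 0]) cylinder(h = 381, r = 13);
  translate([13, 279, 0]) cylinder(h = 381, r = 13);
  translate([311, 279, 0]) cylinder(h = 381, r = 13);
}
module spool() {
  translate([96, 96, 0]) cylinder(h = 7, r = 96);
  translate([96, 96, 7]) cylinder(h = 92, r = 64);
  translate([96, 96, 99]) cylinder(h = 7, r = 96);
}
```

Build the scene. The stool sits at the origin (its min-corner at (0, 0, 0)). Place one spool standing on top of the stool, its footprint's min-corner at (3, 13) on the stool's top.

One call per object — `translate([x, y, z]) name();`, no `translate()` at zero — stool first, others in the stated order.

stool();
translate([3, 13, 405]) spool();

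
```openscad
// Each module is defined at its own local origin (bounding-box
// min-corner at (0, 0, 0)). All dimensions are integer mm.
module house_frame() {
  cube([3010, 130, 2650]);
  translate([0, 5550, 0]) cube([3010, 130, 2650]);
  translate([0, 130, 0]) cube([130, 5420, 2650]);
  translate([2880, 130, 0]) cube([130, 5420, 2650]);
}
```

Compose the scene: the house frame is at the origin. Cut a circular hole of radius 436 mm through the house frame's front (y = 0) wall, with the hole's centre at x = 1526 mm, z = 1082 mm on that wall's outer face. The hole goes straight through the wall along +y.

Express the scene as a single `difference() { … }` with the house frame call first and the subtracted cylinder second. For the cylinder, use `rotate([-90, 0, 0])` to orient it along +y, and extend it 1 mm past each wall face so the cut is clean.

difference() {
  house_frame();
  translate([1526, -1, 1082]) rotate([-90, 0, 0]) cylinder(h = 132, r = 436);
}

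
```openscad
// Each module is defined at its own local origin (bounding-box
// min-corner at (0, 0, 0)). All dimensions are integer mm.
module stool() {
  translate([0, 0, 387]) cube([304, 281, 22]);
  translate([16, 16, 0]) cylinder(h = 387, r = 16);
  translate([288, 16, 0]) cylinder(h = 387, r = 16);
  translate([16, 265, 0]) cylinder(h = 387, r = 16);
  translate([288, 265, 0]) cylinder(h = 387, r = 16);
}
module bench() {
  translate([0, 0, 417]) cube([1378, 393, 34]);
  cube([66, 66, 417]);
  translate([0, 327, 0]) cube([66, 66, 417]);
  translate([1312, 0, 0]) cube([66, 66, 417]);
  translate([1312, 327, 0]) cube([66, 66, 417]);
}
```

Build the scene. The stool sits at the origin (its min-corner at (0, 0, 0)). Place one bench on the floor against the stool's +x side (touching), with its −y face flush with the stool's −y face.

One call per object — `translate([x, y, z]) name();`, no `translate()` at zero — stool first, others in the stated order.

stool();
translate([304, 0, 0]) bench();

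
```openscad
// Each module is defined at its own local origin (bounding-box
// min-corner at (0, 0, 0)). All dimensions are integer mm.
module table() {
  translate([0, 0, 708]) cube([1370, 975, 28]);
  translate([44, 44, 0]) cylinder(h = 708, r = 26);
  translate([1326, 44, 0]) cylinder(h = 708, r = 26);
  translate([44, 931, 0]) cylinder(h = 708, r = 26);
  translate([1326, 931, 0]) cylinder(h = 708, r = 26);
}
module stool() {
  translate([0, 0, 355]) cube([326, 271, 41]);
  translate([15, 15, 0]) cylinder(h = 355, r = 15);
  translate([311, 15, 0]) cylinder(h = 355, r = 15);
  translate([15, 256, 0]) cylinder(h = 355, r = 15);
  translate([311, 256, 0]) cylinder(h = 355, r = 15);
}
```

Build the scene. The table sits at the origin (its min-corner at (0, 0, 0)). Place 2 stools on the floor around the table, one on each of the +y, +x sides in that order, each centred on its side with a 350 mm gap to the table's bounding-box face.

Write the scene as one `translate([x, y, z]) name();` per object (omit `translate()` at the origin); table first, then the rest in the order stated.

table();
translate([522, 1325, 0]) stool();
translate([1720, 352, 0]) stool();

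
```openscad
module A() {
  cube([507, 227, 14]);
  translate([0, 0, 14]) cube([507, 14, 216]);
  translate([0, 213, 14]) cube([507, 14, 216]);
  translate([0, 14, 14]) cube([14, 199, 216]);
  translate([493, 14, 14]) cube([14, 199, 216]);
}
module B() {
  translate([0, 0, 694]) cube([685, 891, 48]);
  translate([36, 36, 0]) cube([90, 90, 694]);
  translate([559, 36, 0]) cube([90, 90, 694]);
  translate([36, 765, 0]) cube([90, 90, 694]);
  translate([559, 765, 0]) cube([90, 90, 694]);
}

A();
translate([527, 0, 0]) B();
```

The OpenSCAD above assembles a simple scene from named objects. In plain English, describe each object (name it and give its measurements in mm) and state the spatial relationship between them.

A is an open-topped rectangular box: outside dimensions 507×227×230 mm, with a uniform wall and base thickness of 14 mm. The base is a full 507×227 slab on the floor; four walls sit on top of the base. The front and back walls (the −y and +y sides) span the full width; the two side walls fit between them.

B is a table: top 685 mm (x) × 891 mm (y), 48 mm thick, upper face at z = 742 mm, on four 90×90 mm square legs, each inset 36 mm from the nearest pair of top edges, running from z = 0 to the bottom of the top.

The table is on the floor beside the open box on its +x side.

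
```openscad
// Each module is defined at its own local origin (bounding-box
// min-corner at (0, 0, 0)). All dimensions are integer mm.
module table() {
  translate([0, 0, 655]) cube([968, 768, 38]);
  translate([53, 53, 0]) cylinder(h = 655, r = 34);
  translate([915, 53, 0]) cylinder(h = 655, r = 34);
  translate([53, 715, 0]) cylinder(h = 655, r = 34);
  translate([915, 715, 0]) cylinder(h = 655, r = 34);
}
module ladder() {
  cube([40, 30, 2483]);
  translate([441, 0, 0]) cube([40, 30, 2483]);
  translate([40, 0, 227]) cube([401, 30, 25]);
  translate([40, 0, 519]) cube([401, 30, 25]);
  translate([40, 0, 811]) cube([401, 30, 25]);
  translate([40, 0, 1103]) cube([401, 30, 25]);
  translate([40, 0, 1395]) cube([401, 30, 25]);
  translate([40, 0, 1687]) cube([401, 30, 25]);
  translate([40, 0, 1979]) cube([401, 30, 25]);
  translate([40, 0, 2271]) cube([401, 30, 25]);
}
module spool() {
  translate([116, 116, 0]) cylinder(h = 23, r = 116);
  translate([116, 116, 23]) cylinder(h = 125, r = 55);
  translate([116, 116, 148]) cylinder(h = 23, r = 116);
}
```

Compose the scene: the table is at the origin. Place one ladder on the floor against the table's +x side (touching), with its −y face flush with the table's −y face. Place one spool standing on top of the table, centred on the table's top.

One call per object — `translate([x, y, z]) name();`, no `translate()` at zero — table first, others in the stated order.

table();
translate([968, 0, 0]) ladder();
translate([368, 268, 693]) spool();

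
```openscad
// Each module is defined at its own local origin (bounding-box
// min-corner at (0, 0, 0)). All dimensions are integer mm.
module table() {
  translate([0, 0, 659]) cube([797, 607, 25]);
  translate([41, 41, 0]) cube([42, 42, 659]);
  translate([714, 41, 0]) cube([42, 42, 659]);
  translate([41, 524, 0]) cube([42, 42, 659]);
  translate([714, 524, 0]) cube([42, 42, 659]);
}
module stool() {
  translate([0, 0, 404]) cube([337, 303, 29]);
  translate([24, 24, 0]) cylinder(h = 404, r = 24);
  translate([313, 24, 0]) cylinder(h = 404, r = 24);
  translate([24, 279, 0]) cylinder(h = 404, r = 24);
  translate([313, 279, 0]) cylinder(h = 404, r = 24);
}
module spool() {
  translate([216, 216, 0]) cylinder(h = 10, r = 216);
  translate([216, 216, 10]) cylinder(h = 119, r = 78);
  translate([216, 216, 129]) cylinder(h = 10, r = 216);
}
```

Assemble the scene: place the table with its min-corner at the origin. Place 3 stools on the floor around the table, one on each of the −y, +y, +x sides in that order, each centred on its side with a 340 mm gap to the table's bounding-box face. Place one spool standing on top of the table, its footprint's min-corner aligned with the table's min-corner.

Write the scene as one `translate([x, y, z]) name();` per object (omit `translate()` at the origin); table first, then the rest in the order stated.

table();
translate([230, -643, 0]) stool();
translate([230, 947, 0]) stool();
translate([1137, 152, 0]) stool();
translate([0, 0, 684]) spool();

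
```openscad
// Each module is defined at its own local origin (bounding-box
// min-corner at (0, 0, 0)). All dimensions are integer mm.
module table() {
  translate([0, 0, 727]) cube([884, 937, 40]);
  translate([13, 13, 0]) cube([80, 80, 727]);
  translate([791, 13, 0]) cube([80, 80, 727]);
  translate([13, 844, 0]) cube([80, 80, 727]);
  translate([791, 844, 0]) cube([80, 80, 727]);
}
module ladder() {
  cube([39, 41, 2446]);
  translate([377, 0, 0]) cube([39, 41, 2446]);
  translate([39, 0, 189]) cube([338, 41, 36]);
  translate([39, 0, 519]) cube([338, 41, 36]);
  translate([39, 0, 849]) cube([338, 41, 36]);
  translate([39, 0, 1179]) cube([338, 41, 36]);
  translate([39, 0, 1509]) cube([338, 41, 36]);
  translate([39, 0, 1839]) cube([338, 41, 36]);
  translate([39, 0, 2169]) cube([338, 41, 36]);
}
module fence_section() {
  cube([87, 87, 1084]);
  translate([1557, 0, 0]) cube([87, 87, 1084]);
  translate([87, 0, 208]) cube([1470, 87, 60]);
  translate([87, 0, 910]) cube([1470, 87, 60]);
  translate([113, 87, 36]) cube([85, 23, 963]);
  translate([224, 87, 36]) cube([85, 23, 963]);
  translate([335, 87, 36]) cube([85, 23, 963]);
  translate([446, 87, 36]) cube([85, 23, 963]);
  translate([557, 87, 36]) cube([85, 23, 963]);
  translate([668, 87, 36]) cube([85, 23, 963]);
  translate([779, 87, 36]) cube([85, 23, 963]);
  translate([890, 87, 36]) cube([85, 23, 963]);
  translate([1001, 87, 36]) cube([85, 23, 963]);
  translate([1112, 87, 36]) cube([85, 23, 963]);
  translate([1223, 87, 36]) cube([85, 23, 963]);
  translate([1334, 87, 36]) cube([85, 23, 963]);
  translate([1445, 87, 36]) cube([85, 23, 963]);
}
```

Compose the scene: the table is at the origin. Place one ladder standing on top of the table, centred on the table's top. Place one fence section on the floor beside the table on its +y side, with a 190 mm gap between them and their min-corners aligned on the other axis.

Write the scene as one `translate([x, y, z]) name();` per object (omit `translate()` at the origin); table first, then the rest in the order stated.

table();
translate([234, 448, 767]) ladder();
translate([0, 1127, 0]) fence_section();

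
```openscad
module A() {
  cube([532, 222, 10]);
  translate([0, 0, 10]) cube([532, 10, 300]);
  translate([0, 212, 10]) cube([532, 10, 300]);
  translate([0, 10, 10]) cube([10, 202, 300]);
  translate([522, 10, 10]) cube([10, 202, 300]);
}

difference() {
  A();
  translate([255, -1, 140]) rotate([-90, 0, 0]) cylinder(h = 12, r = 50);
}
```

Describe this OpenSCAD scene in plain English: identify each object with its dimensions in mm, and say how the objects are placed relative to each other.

A is an open-topped rectangular box: outside dimensions 532×222×310 mm, with a uniform wall and base thickness of 10 mm. The base is a full 532×222 slab on the floor; four walls sit on top of the base. The front and back walls (the −y and +y sides) span the full width; the two side walls fit between them.

The open box has a circular hole of radius 50 mm through its front wall, centred at (x = 255, z = 140).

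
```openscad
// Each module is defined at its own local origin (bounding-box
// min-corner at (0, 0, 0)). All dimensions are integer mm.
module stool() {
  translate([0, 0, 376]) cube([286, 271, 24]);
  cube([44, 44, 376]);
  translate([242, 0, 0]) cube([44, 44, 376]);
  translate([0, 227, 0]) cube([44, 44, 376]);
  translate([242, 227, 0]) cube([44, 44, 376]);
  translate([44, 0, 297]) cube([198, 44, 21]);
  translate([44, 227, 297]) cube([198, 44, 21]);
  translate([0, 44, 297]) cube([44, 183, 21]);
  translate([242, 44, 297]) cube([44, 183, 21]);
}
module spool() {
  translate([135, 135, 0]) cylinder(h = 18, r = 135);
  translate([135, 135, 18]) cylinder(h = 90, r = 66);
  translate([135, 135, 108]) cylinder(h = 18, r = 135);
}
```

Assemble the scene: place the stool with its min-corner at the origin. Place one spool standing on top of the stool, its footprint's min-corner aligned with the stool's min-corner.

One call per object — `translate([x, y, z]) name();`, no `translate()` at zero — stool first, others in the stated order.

stool();
translate([0, 0, 400]) spool();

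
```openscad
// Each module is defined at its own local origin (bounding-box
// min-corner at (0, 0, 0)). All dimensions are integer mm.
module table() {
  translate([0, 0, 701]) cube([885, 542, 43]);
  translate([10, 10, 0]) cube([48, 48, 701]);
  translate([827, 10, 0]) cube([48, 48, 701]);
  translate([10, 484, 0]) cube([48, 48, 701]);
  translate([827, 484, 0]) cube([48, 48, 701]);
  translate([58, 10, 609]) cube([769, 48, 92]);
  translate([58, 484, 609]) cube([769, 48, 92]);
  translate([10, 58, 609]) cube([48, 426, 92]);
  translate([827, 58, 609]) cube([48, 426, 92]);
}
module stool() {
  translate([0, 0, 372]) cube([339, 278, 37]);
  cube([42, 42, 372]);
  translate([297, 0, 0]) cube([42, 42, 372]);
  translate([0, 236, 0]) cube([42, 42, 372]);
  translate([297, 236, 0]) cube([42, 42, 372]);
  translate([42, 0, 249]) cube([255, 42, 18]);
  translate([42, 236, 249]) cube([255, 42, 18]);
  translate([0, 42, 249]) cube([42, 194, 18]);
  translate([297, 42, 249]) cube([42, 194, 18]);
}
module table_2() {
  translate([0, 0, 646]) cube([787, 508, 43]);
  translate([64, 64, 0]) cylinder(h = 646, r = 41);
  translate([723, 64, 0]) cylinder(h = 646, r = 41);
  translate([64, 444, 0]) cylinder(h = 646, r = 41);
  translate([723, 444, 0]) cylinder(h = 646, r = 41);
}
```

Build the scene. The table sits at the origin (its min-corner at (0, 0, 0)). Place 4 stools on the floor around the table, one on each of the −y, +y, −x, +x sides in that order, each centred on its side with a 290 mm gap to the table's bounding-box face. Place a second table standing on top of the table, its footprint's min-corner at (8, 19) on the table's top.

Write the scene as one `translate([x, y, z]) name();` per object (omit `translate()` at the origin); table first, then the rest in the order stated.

table();
translate([273, -568, 0]) stool();
translate([273, 832, 0]) stool();
translate([-629, 132, 0]) stool();
translate([1175, 132, 0]) stool();
translate([8, 19, 744]) table_2();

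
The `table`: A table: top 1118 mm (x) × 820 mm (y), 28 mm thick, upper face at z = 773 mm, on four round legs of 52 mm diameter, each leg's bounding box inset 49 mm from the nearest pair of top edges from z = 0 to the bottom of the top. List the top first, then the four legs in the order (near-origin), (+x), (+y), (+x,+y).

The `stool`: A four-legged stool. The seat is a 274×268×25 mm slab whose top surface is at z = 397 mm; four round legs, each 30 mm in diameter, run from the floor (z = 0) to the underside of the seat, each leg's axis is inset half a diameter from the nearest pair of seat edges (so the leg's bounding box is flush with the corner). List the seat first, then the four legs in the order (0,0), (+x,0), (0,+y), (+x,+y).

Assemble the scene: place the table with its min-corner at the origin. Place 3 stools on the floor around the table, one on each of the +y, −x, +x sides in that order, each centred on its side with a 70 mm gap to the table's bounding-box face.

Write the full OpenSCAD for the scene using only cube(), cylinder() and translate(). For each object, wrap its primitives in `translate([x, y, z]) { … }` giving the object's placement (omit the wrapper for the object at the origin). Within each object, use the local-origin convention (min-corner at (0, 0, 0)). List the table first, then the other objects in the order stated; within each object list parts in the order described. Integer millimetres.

translate([0, 0, 745]) cube([1118, 820, 28]);
translate([75, 75, 0]) cylinder(h = 745, r = 26);
translate([1043, 75, 0]) cylinder(h = 745, r = 26);
translate([75, 745, 0]) cylinder(h = 745, r = 26);
translate([1043, 745, 0]) cylinder(h = 745, r = 26);
translate([422, 890, 0]) {
  translate([0, 0, 372]) cube([274, 268, 25]);
  translate([15, 15, 0]) cylinder(h = 372, r = 15);
  translate([259, 15, 0]) cylinder(h = 372, r = 15);
  translate([15, 253, 0]) cylinder(h = 372, r = 15);
  translate([259, 253, 0]) cylinder(h = 372, r = 15);
}
translate([-344, 276, 0]) {
  translate([0, 0, 372]) cube([274, 268, 25]);
  translate([15, 15, 0]) cylinder(h = 372, r = 15);
  translate([259, 15, 0]) cylinder(h = 372, r = 15);
  translate([15, 253, 0]) cylinder(h = 372, r = 15);
  translate([259, 253, 0]) cylinder(h = 372, r = 15);
}
translate([1188, 276, 0]) {
  translate([0, 0, 372]) cube([274, 268, 25]);
  translate([15, 15, 0]) cylinder(h = 372, r = 15);
  translate([259, 15, 0]) cylinder(h = 372, r = 15);
  translate([15, 253, 0]) cylinder(h = 372, r = 15);
  translate([259, 253, 0]) cylinder(h = 372, r = 15);
}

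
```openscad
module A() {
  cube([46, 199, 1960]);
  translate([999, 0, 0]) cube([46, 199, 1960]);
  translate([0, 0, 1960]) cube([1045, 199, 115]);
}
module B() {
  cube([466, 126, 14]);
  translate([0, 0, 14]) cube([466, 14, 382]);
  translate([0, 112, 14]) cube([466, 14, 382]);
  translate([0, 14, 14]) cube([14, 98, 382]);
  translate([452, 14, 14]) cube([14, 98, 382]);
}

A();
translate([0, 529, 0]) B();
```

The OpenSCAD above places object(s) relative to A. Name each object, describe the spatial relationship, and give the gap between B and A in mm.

The open box's nearest face is 330 mm from the door frame's +y face.

A is a door frame. B is an open box. The open box is on the floor beside the door frame on its +y side. The gap between the open box and the door frame is 330 mm.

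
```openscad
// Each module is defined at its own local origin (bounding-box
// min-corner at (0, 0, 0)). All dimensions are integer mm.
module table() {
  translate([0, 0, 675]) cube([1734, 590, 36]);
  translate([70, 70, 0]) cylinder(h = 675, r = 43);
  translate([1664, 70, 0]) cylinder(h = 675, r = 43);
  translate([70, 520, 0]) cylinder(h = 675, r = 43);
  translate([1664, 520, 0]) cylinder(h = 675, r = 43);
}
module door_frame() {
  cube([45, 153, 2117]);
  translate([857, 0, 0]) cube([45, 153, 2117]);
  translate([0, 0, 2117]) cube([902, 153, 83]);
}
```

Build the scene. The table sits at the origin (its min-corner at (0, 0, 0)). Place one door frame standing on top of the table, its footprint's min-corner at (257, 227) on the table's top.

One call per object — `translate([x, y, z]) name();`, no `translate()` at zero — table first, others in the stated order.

table();
translate([257, 227, 711]) door_frame();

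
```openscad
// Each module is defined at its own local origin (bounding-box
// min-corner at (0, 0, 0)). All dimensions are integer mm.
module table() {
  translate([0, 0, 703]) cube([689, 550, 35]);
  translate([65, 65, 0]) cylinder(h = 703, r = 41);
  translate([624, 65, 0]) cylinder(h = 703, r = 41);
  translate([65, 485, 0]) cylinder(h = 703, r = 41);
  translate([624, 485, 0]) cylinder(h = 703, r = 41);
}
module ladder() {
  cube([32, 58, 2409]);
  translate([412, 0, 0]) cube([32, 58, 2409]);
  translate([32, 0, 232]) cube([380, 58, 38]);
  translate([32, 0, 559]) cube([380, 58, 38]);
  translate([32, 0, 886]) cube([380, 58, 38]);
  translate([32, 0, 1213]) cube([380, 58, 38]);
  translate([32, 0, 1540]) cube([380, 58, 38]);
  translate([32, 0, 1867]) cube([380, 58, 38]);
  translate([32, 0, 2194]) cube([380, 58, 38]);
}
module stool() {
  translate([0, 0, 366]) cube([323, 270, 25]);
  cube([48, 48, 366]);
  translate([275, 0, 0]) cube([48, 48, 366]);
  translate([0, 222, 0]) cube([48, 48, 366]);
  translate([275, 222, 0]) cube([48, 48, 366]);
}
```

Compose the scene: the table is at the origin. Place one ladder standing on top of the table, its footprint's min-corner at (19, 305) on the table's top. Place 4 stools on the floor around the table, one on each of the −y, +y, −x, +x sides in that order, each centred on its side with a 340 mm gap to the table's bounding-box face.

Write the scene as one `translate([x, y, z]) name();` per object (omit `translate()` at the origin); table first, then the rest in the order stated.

table();
translate([19, 305, 738]) ladder();
translate([183, -610, 0]) stool();
translate([183, 890, 0]) stool();
translate([-663, 140, 0]) stool();
translate([1029, 140, 0]) stool();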